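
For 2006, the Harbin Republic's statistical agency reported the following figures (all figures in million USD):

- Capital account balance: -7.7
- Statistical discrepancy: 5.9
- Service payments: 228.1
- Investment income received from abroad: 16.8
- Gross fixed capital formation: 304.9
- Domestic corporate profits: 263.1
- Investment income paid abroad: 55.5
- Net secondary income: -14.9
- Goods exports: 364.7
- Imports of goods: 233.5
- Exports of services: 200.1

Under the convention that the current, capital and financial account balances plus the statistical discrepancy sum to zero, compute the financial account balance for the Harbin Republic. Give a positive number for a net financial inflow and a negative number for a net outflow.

-47.8

Goods balance = 364.7 - 233.5 = 131.2
Services balance = 200.1 - 228.1 = -28.0
Trade balance (goods + services) = 131.2 + (-28.0) = 103.2
Net primary income = 16.8 - 55.5 = -38.7
Net secondary income = -14.9
Current account = 103.2 + (-38.7) + (-14.9) = 49.6
Financial account = -(49.6 + (-7.7) + 5.9) = -47.8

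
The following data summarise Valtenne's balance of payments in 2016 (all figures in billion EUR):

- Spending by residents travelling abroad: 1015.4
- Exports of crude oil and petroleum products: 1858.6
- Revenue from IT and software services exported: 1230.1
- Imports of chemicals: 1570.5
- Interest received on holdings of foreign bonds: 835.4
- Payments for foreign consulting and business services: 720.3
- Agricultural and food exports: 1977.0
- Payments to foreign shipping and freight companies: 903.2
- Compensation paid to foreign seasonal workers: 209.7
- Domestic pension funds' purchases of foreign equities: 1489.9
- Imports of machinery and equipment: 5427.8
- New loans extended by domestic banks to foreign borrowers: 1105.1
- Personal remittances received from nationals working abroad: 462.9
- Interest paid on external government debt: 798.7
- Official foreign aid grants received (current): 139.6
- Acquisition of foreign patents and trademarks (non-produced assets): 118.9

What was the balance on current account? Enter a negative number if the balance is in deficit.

Goods: 1977.0 + 1858.6 - 1570.5 - 5427.8 = -3162.7
Services: -903.2 - 1015.4 + 1230.1 - 720.3 = -1408.8
Primary income: -798.7 + 835.4 - 209.7 = -173.0
Secondary income: 462.9 + 139.6 = 602.5
Current account = (-3162.7) + (-1408.8) + (-173.0) + 602.5 = -4142.0
(Excluded from the current account — financial account: domestic pension funds' purchases of foreign equities 1489.9, new loans extended by domestic banks to foreign borrowers 1105.1; capital account: acquisition of foreign patents and trademarks (non-produced assets) 118.9.)

-4142.0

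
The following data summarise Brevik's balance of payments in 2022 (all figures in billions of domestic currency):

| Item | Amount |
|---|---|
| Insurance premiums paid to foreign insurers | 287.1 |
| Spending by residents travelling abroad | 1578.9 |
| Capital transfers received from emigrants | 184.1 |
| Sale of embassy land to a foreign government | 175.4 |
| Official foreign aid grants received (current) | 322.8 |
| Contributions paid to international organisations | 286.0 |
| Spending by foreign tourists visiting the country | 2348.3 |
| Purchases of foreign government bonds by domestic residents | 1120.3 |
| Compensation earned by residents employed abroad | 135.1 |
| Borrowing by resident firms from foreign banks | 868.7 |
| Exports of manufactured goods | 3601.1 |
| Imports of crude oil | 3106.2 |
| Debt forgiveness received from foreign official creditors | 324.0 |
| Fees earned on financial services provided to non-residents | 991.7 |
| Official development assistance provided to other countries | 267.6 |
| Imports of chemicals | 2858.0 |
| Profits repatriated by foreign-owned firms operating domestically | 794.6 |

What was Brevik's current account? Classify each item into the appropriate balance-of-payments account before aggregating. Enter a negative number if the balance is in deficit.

Goods: -2858.0 - 3106.2 + 3601.1 = -2363.1
Services: 2348.3 - 287.1 - 1578.9 + 991.7 = 1474.0
Primary income: 135.1 - 794.6 = -659.5
Secondary income: -286.0 + 322.8 - 267.6 = -230.8
Current account = (-2363.1) + 1474.0 + (-659.5) + (-230.8) = -1779.4
(Excluded from the current account — capital account: capital transfers received from emigrants 184.1, sale of embassy land to a foreign government 175.4, debt forgiveness received from foreign official creditors 324.0; financial account: purchases of foreign government bonds by domestic residents 1120.3, borrowing by resident firms from foreign banks 868.7.)

-1779.4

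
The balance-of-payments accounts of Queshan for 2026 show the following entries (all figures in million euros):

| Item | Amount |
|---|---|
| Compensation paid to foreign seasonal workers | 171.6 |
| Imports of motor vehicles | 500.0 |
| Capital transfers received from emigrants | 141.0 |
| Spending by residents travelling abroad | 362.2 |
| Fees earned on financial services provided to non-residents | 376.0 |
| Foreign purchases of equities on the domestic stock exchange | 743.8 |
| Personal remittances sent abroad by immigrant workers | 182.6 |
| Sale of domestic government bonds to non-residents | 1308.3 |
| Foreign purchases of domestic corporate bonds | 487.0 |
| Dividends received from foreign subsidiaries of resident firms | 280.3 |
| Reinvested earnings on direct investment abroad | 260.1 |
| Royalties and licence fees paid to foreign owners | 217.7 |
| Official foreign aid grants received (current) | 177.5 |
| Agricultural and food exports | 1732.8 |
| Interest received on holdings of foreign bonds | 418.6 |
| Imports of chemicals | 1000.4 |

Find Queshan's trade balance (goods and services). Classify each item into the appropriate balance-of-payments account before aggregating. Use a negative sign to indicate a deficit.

Goods: -1000.4 - 500.0 + 1732.8 = 232.4
Services: -217.7 + 376.0 - 362.2 = -203.9
Trade balance = 232.4 + (-203.9) = 28.5
(Excluded from the trade balance — primary income: compensation paid to foreign seasonal workers 171.6, dividends received from foreign subsidiaries of resident firms 280.3, reinvested earnings on direct investment abroad 260.1, interest received on holdings of foreign bonds 418.6; capital account: capital transfers received from emigrants 141.0; financial account: foreign purchases of equities on the domestic stock exchange 743.8, sale of domestic government bonds to non-residents 1308.3, foreign purchases of domestic corporate bonds 487.0; secondary income: personal remittances sent abroad by immigrant workers 182.6, official foreign aid grants received (current) 177.5.)

28.5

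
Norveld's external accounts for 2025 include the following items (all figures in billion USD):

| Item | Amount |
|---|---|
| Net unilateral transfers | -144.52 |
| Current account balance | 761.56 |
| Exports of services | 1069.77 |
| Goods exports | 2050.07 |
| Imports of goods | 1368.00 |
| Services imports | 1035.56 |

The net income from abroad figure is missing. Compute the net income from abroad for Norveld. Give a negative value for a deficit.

189.80

Current account = goods balance + services balance + net primary income + net secondary income
Sum of the known components = 571.76
Net income from abroad = CA - (known components) = 761.56 - 571.76 = 189.80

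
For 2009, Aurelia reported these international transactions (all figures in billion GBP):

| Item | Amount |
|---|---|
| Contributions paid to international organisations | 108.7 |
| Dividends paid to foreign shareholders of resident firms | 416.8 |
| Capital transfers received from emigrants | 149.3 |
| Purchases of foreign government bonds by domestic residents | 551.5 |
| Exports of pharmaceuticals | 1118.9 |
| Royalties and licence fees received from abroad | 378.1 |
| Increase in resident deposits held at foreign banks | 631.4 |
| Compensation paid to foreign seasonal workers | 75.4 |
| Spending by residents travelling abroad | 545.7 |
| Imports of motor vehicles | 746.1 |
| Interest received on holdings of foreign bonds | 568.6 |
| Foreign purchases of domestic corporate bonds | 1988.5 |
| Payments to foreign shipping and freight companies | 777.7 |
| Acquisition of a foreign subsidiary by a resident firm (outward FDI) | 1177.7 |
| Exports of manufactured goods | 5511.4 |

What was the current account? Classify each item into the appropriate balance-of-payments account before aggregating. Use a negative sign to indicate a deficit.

Goods: 5511.4 - 746.1 + 1118.9 = 5884.2
Services: -777.7 - 545.7 + 378.1 = -945.3
Primary income: 568.6 - 416.8 - 75.4 = 76.4
Secondary income: -108.7
Current account = 5884.2 + (-945.3) + 76.4 + (-108.7) = 4906.6
(Excluded from the current account — capital account: capital transfers received from emigrants 149.3; financial account: purchases of foreign government bonds by domestic residents 551.5, increase in resident deposits held at foreign banks 631.4, foreign purchases of domestic corporate bonds 1988.5, acquisition of a foreign subsidiary by a resident firm (outward FDI) 1177.7.)

4906.6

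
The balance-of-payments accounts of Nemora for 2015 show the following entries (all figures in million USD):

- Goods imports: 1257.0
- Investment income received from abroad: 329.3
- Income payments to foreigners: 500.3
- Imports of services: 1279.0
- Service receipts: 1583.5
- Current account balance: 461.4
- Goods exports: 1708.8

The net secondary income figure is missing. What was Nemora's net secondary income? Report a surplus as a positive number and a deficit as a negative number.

Current account = goods balance + services balance + net primary income + net secondary income
Sum of the known components = 585.3
Net secondary income = CA - (known components) = 461.4 - 585.3 = -123.9

-123.9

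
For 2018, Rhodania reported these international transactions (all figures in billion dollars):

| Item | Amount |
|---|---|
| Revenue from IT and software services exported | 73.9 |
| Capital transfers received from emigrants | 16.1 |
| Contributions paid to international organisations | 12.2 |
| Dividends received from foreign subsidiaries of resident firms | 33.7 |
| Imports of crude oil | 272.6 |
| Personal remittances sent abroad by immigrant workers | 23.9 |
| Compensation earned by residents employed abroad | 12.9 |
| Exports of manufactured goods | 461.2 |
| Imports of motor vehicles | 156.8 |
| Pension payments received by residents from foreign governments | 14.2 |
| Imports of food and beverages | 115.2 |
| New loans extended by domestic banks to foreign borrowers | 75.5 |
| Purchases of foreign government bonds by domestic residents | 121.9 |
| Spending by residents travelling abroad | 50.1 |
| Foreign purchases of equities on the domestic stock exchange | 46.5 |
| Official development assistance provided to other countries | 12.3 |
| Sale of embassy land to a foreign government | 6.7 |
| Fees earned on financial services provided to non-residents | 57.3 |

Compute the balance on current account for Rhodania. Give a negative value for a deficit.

10.1

Goods: 461.2 - 272.6 - 115.2 - 156.8 = -83.4
Services: 73.9 + 57.3 - 50.1 = 81.1
Primary income: 12.9 + 33.7 = 46.6
Secondary income: 14.2 - 23.9 - 12.2 - 12.3 = -34.2
Current account = (-83.4) + 81.1 + 46.6 + (-34.2) = 10.1
(Excluded from the current account — capital account: capital transfers received from emigrants 16.1, sale of embassy land to a foreign government 6.7; financial account: new loans extended by domestic banks to foreign borrowers 75.5, purchases of foreign government bonds by domestic residents 121.9, foreign purchases of equities on the domestic stock exchange 46.5.)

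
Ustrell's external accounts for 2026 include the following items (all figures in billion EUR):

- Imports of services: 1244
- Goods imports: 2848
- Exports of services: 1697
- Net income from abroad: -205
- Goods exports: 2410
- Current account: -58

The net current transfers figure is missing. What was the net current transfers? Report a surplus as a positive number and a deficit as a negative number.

Current account = goods balance + services balance + net primary income + net secondary income
Sum of the known components = -190
Net current transfers = CA - (known components) = -58 - (-190) = 132

132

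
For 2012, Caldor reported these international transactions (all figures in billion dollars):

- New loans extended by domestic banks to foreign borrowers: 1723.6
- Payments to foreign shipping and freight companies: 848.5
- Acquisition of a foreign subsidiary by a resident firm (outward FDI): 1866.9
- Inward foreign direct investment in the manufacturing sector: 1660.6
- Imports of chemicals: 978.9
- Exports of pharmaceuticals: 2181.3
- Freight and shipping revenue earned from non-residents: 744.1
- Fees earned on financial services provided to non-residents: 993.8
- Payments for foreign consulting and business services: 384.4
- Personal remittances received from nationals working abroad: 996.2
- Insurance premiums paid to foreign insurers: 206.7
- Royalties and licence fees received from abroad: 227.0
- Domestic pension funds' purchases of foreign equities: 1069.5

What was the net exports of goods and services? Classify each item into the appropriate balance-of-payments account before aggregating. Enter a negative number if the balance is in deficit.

Goods: 2181.3 - 978.9 = 1202.4
Services: -384.4 - 848.5 - 206.7 + 744.1 + 993.8 + 227.0 = 525.3
Trade balance = 1202.4 + 525.3 = 1727.7
(Excluded from the trade balance — financial account: new loans extended by domestic banks to foreign borrowers 1723.6, acquisition of a foreign subsidiary by a resident firm (outward FDI) 1866.9, inward foreign direct investment in the manufacturing sector 1660.6, domestic pension funds' purchases of foreign equities 1069.5; secondary income: personal remittances received from nationals working abroad 996.2.)

1727.7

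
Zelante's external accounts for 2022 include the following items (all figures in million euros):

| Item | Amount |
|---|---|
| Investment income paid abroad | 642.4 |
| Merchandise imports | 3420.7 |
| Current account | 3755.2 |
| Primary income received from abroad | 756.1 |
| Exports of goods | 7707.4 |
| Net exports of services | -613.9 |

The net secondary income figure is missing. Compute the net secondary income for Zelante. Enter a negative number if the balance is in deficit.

-31.3

Current account = goods balance + services balance + net primary income + net secondary income
Sum of the known components = 3786.5
Net secondary income = CA - (known components) = 3755.2 - 3786.5 = -31.3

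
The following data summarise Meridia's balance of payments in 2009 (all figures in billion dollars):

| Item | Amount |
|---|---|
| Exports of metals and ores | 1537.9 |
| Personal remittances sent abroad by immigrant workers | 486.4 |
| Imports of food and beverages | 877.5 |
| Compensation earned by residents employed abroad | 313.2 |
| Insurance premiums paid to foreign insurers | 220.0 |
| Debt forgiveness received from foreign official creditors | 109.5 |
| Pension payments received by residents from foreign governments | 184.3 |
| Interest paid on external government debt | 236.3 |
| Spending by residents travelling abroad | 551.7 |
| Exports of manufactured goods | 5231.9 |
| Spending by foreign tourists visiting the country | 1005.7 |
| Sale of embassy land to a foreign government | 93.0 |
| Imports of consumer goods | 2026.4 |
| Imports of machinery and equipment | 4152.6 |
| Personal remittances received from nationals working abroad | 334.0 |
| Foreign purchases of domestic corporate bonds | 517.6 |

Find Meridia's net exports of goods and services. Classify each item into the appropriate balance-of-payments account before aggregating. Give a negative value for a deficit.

Goods: 1537.9 - 877.5 + 5231.9 - 4152.6 - 2026.4 = -286.7
Services: 1005.7 - 551.7 - 220.0 = 234.0
Trade balance = -286.7 + 234.0 = -52.7
(Excluded from the trade balance — secondary income: personal remittances sent abroad by immigrant workers 486.4, pension payments received by residents from foreign governments 184.3, personal remittances received from nationals working abroad 334.0; primary income: compensation earned by residents employed abroad 313.2, interest paid on external government debt 236.3; capital account: debt forgiveness received from foreign official creditors 109.5, sale of embassy land to a foreign government 93.0; financial account: foreign purchases of domestic corporate bonds 517.6.)

-52.7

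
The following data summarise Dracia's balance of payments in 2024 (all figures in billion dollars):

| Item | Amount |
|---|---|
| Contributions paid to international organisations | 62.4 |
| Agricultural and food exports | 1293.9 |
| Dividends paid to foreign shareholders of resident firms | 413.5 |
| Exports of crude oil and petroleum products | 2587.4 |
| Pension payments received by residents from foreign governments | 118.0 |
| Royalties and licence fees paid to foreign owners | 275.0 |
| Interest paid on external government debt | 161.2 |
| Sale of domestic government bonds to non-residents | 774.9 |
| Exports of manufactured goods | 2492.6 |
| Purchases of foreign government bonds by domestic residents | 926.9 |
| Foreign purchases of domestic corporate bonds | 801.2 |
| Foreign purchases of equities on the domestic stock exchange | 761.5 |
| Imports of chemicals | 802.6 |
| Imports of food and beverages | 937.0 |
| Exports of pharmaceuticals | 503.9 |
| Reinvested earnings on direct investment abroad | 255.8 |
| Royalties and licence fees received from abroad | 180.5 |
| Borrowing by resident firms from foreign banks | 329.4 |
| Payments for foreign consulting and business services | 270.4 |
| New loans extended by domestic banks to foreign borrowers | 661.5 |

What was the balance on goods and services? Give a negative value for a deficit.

Goods: -802.6 + 503.9 + 2492.6 + 1293.9 + 2587.4 - 937.0 = 5138.2
Services: -275.0 + 180.5 - 270.4 = -364.9
Trade balance = 5138.2 + (-364.9) = 4773.3
(Excluded from the trade balance — secondary income: contributions paid to international organisations 62.4, pension payments received by residents from foreign governments 118.0; primary income: dividends paid to foreign shareholders of resident firms 413.5, interest paid on external government debt 161.2, reinvested earnings on direct investment abroad 255.8; financial account: sale of domestic government bonds to non-residents 774.9, purchases of foreign government bonds by domestic residents 926.9, foreign purchases of domestic corporate bonds 801.2, foreign purchases of equities on the domestic stock exchange 761.5, borrowing by resident firms from foreign banks 329.4, new loans extended by domestic banks to foreign borrowers 661.5.)

4773.3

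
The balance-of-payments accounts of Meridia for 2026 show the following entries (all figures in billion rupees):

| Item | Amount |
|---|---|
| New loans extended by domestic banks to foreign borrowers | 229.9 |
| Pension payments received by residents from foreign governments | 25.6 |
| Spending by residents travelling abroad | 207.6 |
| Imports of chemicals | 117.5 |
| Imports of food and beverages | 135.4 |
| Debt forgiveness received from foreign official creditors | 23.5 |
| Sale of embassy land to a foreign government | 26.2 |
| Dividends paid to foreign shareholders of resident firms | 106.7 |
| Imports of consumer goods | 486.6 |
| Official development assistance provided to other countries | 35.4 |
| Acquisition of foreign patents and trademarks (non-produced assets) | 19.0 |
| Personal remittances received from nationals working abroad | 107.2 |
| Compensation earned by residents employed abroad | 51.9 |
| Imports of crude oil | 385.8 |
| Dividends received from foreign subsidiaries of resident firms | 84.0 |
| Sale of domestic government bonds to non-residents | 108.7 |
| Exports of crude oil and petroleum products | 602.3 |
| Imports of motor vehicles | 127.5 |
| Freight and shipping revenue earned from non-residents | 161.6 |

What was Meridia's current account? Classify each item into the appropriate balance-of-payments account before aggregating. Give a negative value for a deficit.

-569.9

Goods: 602.3 - 135.4 - 486.6 - 117.5 - 385.8 - 127.5 = -650.5
Services: 161.6 - 207.6 = -46.0
Primary income: 84.0 + 51.9 - 106.7 = 29.2
Secondary income: 107.2 + 25.6 - 35.4 = 97.4
Current account = (-650.5) + (-46.0) + 29.2 + 97.4 = -569.9
(Excluded from the current account — financial account: new loans extended by domestic banks to foreign borrowers 229.9, sale of domestic government bonds to non-residents 108.7; capital account: debt forgiveness received from foreign official creditors 23.5, sale of embassy land to a foreign government 26.2, acquisition of foreign patents and trademarks (non-produced assets) 19.0.)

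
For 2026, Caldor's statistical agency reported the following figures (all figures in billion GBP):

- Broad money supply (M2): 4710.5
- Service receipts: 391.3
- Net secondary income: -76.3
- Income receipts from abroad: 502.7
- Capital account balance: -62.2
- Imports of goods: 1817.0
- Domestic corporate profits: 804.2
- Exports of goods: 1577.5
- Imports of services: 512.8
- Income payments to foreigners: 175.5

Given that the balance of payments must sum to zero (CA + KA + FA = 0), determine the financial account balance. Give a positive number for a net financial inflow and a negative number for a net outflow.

172.3

Goods balance = 1577.5 - 1817.0 = -239.5
Services balance = 391.3 - 512.8 = -121.5
Trade balance (goods + services) = -239.5 + (-121.5) = -361.0
Net primary income = 502.7 - 175.5 = 327.2
Net secondary income = -76.3
Current account = -361.0 + 327.2 + (-76.3) = -110.1
Financial account = -(-110.1 + (-62.2)) = 172.3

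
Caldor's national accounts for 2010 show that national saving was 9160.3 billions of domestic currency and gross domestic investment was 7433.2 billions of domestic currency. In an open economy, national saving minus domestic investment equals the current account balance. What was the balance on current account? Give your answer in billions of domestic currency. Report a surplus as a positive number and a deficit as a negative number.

CA = S - I = 9160.3 - 7433.2 = 1727.1

1727.1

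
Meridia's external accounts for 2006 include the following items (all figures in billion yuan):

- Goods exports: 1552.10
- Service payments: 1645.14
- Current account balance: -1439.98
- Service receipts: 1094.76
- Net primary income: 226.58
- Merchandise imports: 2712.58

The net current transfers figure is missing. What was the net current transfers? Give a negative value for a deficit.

44.30

Current account = goods balance + services balance + net primary income + net secondary income
Sum of the known components = -1484.28
Net current transfers = CA - (known components) = -1439.98 - (-1484.28) = 44.30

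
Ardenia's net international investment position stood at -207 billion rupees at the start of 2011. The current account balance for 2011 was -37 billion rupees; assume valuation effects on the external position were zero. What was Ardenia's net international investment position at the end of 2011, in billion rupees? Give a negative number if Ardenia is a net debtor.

-244

With no valuation effects, change in NIIP = current account = -37
End-of-year NIIP = -207 + (-37) = -244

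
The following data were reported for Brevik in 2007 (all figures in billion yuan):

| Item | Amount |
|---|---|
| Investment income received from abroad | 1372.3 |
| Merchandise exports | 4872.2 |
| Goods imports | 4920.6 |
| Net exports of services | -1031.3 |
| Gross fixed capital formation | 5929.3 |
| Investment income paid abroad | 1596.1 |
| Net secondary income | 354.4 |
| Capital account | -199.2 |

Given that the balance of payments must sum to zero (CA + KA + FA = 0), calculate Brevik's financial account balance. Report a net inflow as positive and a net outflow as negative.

1148.3

Goods balance = 4872.2 - 4920.6 = -48.4
Services balance = -1031.3
Trade balance (goods + services) = -48.4 + (-1031.3) = -1079.7
Net primary income = 1372.3 - 1596.1 = -223.8
Net secondary income = 354.4
Current account = -1079.7 + (-223.8) + 354.4 = -949.1
Financial account = -(-949.1 + (-199.2)) = 1148.3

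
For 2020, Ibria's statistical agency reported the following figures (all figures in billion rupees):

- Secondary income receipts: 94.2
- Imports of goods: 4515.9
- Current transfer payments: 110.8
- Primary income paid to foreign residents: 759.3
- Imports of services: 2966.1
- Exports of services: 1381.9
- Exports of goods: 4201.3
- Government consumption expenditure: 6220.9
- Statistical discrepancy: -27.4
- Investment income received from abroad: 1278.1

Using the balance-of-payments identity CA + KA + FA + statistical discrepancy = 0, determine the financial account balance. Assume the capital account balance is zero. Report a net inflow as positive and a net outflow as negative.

1424.0

Goods balance = 4201.3 - 4515.9 = -314.6
Services balance = 1381.9 - 2966.1 = -1584.2
Trade balance (goods + services) = -314.6 + (-1584.2) = -1898.8
Net primary income = 1278.1 - 759.3 = 518.8
Net secondary income = 94.2 - 110.8 = -16.6
Current account = -1898.8 + 518.8 + (-16.6) = -1396.6
Financial account = -(-1396.6 + (-27.4)) = 1424.0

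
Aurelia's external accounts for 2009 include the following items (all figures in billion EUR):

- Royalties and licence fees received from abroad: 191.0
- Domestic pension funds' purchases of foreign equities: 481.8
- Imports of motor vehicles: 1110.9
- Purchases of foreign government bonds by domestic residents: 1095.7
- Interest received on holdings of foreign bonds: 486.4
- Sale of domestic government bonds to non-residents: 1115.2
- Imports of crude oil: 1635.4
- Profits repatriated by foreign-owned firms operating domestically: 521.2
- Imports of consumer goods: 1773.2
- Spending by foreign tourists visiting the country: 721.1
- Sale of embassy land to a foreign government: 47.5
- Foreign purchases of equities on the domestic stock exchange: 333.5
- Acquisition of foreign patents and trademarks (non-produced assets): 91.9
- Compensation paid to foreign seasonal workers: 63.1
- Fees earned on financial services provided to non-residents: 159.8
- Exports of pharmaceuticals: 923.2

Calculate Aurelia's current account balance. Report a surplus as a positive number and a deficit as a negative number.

Goods: -1635.4 - 1773.2 - 1110.9 + 923.2 = -3596.3
Services: 159.8 + 191.0 + 721.1 = 1071.9
Primary income: -521.2 - 63.1 + 486.4 = -97.9
Current account = (-3596.3) + 1071.9 + (-97.9) = -2622.3
(Excluded from the current account — financial account: domestic pension funds' purchases of foreign equities 481.8, purchases of foreign government bonds by domestic residents 1095.7, sale of domestic government bonds to non-residents 1115.2, foreign purchases of equities on the domestic stock exchange 333.5; capital account: sale of embassy land to a foreign government 47.5, acquisition of foreign patents and trademarks (non-produced assets) 91.9.)

-2622.3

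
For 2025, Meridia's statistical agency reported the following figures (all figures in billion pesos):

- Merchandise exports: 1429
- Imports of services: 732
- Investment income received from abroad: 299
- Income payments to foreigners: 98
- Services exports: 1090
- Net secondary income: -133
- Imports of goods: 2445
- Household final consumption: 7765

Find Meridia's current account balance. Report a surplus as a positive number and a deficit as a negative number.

-590

Goods balance = 1429 - 2445 = -1016
Services balance = 1090 - 732 = 358
Trade balance (goods + services) = -1016 + 358 = -658
Net primary income = 299 - 98 = 201
Net secondary income = -133
Current account = -658 + 201 + (-133) = -590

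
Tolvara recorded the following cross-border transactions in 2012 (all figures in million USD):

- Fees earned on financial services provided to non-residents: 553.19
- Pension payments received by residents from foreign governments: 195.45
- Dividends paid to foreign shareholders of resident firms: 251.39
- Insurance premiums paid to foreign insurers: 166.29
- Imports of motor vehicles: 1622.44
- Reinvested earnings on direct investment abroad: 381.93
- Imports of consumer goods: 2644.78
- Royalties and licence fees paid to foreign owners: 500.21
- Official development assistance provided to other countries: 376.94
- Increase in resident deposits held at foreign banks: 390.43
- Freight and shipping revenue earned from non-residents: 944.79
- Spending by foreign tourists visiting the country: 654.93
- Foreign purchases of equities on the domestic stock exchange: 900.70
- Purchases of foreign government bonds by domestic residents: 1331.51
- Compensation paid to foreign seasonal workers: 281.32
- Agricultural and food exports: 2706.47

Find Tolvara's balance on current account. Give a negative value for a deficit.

Goods: 2706.47 - 2644.78 - 1622.44 = -1560.75
Services: 944.79 + 654.93 + 553.19 - 500.21 - 166.29 = 1486.41
Primary income: -281.32 - 251.39 + 381.93 = -150.78
Secondary income: 195.45 - 376.94 = -181.49
Current account = (-1560.75) + 1486.41 + (-150.78) + (-181.49) = -406.61
(Excluded from the current account — financial account: increase in resident deposits held at foreign banks 390.43, foreign purchases of equities on the domestic stock exchange 900.70, purchases of foreign government bonds by domestic residents 1331.51.)

-406.61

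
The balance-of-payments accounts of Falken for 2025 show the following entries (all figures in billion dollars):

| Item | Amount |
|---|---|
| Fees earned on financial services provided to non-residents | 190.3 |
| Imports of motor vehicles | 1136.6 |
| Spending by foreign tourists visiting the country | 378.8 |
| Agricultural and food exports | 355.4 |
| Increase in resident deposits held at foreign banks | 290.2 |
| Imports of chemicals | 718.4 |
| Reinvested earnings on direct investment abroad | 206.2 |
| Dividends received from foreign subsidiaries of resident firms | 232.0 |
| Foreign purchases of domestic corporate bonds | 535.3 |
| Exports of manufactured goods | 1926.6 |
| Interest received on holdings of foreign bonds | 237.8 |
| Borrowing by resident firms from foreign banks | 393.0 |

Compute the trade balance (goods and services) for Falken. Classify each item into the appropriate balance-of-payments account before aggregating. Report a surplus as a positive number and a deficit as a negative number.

996.1

Goods: -1136.6 + 355.4 + 1926.6 - 718.4 = 427.0
Services: 190.3 + 378.8 = 569.1
Trade balance = 427.0 + 569.1 = 996.1
(Excluded from the trade balance — financial account: increase in resident deposits held at foreign banks 290.2, foreign purchases of domestic corporate bonds 535.3, borrowing by resident firms from foreign banks 393.0; primary income: reinvested earnings on direct investment abroad 206.2, dividends received from foreign subsidiaries of resident firms 232.0, interest received on holdings of foreign bonds 237.8.)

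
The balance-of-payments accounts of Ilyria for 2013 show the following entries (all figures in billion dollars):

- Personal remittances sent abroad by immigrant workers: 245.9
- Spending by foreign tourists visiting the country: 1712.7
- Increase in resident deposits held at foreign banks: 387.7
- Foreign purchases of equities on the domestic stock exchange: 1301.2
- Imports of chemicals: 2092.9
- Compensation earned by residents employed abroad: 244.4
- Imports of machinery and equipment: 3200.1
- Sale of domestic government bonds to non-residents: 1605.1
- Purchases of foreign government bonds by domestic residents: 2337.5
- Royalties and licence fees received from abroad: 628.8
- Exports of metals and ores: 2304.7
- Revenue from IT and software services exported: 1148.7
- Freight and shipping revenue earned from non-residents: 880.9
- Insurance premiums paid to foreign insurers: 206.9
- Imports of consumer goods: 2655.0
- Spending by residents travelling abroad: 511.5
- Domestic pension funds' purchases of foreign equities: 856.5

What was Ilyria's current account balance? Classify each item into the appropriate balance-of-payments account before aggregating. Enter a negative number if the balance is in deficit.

Goods: 2304.7 - 3200.1 - 2092.9 - 2655.0 = -5643.3
Services: -511.5 + 628.8 + 880.9 - 206.9 + 1712.7 + 1148.7 = 3652.7
Primary income: 244.4
Secondary income: -245.9
Current account = (-5643.3) + 3652.7 + 244.4 + (-245.9) = -1992.1
(Excluded from the current account — financial account: increase in resident deposits held at foreign banks 387.7, foreign purchases of equities on the domestic stock exchange 1301.2, sale of domestic government bonds to non-residents 1605.1, purchases of foreign government bonds by domestic residents 2337.5, domestic pension funds' purchases of foreign equities 856.5.)

-1992.1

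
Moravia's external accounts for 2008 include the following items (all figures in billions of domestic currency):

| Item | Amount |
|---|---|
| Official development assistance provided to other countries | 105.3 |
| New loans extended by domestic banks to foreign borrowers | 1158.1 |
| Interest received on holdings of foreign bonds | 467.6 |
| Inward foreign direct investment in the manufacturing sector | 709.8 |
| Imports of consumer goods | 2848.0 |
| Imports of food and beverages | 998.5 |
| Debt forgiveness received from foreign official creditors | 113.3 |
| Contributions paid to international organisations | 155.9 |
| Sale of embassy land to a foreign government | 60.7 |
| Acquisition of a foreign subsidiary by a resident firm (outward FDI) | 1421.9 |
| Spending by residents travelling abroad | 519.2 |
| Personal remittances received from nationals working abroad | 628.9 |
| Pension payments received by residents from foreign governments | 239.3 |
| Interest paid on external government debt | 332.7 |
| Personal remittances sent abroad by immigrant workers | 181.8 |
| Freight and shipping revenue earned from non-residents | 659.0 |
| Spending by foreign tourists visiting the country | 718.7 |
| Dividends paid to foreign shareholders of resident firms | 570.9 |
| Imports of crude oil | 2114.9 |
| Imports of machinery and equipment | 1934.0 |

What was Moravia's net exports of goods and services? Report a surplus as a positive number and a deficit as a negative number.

Goods: -1934.0 - 2848.0 - 2114.9 - 998.5 = -7895.4
Services: 659.0 - 519.2 + 718.7 = 858.5
Trade balance = -7895.4 + 858.5 = -7036.9
(Excluded from the trade balance — secondary income: official development assistance provided to other countries 105.3, contributions paid to international organisations 155.9, personal remittances received from nationals working abroad 628.9, pension payments received by residents from foreign governments 239.3, personal remittances sent abroad by immigrant workers 181.8; financial account: new loans extended by domestic banks to foreign borrowers 1158.1, inward foreign direct investment in the manufacturing sector 709.8, acquisition of a foreign subsidiary by a resident firm (outward FDI) 1421.9; primary income: interest received on holdings of foreign bonds 467.6, interest paid on external government debt 332.7, dividends paid to foreign shareholders of resident firms 570.9; capital account: debt forgiveness received from foreign official creditors 113.3, sale of embassy land to a foreign government 60.7.)

-7036.9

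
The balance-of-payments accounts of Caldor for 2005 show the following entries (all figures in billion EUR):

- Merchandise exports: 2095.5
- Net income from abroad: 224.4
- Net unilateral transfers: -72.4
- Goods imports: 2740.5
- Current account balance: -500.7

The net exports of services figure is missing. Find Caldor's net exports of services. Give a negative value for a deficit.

-7.7

Current account = goods balance + services balance + net primary income + net secondary income
Sum of the known components = -493.0
Net exports of services = CA - (known components) = -500.7 - (-493.0) = -7.7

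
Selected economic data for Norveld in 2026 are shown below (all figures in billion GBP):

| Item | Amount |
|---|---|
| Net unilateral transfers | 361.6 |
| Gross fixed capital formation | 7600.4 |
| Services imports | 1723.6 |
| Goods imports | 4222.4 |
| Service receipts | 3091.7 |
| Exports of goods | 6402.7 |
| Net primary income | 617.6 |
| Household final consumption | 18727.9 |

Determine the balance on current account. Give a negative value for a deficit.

Goods balance = 6402.7 - 4222.4 = 2180.3
Services balance = 3091.7 - 1723.6 = 1368.1
Trade balance (goods + services) = 2180.3 + 1368.1 = 3548.4
Net primary income = 617.6
Net secondary income = 361.6
Current account = 3548.4 + 617.6 + 361.6 = 4527.6

4527.6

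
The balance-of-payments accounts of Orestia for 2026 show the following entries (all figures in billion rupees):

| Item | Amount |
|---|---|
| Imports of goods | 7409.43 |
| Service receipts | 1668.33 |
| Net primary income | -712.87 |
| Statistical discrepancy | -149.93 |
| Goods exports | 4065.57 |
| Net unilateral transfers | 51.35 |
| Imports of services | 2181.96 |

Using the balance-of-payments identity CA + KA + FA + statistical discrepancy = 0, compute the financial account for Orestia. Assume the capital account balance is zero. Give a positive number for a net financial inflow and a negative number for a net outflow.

Goods balance = 4065.57 - 7409.43 = -3343.86
Services balance = 1668.33 - 2181.96 = -513.63
Trade balance (goods + services) = -3343.86 + (-513.63) = -3857.49
Net primary income = -712.87
Net secondary income = 51.35
Current account = -3857.49 + (-712.87) + 51.35 = -4519.01
Financial account = -(-4519.01 + (-149.93)) = 4668.94

4668.94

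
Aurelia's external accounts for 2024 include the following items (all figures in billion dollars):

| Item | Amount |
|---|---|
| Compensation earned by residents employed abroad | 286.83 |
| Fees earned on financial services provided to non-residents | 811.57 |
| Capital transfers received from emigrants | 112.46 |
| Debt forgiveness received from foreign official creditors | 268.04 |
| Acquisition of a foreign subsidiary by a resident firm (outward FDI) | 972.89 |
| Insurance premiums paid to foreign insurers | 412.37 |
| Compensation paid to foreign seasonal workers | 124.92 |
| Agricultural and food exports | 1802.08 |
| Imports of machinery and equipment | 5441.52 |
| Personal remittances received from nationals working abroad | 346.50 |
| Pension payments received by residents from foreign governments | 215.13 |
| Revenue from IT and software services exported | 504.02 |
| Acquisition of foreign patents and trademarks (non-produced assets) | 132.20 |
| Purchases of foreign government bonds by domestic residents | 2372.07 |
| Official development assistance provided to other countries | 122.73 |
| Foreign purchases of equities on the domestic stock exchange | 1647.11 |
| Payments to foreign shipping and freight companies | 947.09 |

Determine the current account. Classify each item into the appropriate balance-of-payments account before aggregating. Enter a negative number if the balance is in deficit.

-3082.50

Goods: 1802.08 - 5441.52 = -3639.44
Services: -947.09 + 811.57 + 504.02 - 412.37 = -43.87
Primary income: 286.83 - 124.92 = 161.91
Secondary income: 346.50 - 122.73 + 215.13 = 438.90
Current account = (-3639.44) + (-43.87) + 161.91 + 438.90 = -3082.50
(Excluded from the current account — capital account: capital transfers received from emigrants 112.46, debt forgiveness received from foreign official creditors 268.04, acquisition of foreign patents and trademarks (non-produced assets) 132.20; financial account: acquisition of a foreign subsidiary by a resident firm (outward FDI) 972.89, purchases of foreign government bonds by domestic residents 2372.07, foreign purchases of equities on the domestic stock exchange 1647.11.)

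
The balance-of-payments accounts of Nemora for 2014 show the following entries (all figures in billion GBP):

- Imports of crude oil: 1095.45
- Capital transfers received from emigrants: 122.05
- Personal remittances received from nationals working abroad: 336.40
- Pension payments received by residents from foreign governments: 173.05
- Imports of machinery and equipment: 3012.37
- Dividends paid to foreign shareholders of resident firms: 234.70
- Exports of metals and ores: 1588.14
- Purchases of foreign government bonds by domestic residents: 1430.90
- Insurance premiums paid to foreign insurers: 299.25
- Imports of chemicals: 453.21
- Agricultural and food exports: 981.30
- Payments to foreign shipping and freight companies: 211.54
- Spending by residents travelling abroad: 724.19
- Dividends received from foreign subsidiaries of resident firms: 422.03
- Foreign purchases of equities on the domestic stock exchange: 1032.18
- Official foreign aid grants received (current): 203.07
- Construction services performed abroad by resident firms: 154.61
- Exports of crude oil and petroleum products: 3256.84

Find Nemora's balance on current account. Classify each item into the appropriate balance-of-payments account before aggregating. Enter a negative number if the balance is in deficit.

1084.73

Goods: 981.30 - 453.21 + 3256.84 - 1095.45 - 3012.37 + 1588.14 = 1265.25
Services: -299.25 - 211.54 - 724.19 + 154.61 = -1080.37
Primary income: 422.03 - 234.70 = 187.33
Secondary income: 203.07 + 173.05 + 336.40 = 712.52
Current account = 1265.25 + (-1080.37) + 187.33 + 712.52 = 1084.73
(Excluded from the current account — capital account: capital transfers received from emigrants 122.05; financial account: purchases of foreign government bonds by domestic residents 1430.90, foreign purchases of equities on the domestic stock exchange 1032.18.)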